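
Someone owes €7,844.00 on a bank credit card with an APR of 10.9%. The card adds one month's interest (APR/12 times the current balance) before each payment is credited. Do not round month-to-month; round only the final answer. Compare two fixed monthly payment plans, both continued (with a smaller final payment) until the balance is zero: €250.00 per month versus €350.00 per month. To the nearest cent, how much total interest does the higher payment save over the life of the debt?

€464.57

Monthly rate r = 10.9%/12 = 0.908333% = 0.00908333.
At €250.00/mo: n = ⌈−ln(1 − rB₀/P)/ln(1+r)⌉ = 38 payments (last €25.12); total interest = total paid − €7,844.00 = €1,431.12.
At €350.00/mo: 26 payments (last €60.55); total interest €966.55.
Interest saved = €1,431.12 − €966.55 = €464.57.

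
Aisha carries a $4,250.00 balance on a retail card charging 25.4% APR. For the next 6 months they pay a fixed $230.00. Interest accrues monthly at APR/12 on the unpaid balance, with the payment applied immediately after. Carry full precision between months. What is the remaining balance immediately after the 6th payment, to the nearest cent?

$3,364.01

Monthly rate r = 25.4%/12 = 2.11667% = 0.0211667.
Each month: B ← B·(1+r) − $230.00.
Month 1: interest $89.96; balance after payment $4,109.96.
Month 2: interest $86.99; balance after payment $3,966.95.
Month 3: interest $83.97; balance after payment $3,820.92.
Month 4: interest $80.88; balance after payment $3,671.80.
Month 5: interest $77.72; balance after payment $3,519.52.
Month 6: interest $74.50; balance after payment $3,364.01.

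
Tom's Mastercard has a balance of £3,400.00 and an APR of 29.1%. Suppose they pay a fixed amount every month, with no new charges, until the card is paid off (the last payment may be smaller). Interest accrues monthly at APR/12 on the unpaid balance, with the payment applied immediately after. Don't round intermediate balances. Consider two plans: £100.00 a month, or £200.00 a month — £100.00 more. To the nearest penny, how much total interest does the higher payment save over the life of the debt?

Monthly rate r = 29.1%/12 = 2.425% = 0.02425.
At £100.00/mo: n = ⌈−ln(1 − rB₀/P)/ln(1+r)⌉ = 73 payments (last £62.68); total interest = total paid − £3,400.00 = £3,862.68.
At £200.00/mo: 23 payments (last £36.41); total interest £1,036.41.
Interest saved = £3,862.68 − £1,036.41 = £2,826.27.

£2,826.27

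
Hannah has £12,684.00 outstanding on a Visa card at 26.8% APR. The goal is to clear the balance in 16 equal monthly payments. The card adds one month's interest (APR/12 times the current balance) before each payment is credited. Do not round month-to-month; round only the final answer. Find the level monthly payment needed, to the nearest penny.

£951.53

Monthly rate r = 26.8%/12 = 2.23333% = 0.0223333.
Level-payment amortization: P = B₀·r / (1 − (1+r)^(−n)) = 12684.00·0.0223333 / (1 − 1.02233^(−16)).
Denominator 1 − (1+r)^(−16) = 0.297704865.
P = 283.276 / 0.297704865 ≈ 951.53.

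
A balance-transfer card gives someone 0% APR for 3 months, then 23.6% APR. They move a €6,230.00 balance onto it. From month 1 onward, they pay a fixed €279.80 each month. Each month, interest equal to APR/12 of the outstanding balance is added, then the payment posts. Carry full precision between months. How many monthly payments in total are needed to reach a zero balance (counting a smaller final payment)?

28 months

Promo months 1–3 at r₀ = 0%/12 = 0; months 4+ at r₁ = 23.6%/12 = 0.0196667.
After month 3 (no interest yet): B = €6,230.00 − 3·€279.80 = €5,390.60.
Then at r₁ with €279.80/mo: n₂ = −ln(1 − r₁·B/P)/ln(1+r₁) ≈ 24.45 → 25 more payments.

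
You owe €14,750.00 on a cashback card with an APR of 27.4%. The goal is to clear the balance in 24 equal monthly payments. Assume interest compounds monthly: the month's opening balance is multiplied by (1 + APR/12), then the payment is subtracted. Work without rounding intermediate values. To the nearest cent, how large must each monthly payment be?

€805.10

Monthly rate r = 27.4%/12 = 2.28333% = 0.0228333.
Level-payment amortization: P = B₀·r / (1 − (1+r)^(−n)) = 14750.00·0.0228333 / (1 − 1.02283^(−24)).
Denominator 1 − (1+r)^(−24) = 0.418321448.
P = 336.792 / 0.418321448 ≈ 805.10.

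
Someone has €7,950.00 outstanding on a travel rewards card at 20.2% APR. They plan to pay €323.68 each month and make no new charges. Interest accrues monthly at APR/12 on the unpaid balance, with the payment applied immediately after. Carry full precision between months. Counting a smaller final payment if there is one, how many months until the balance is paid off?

32 months

Monthly rate r = 20.2%/12 = 1.68333% = 0.0168333.
Recurrence: B ← B·(1+r) − €323.68.
Month 1: interest €133.82; balance after payment €7,760.14.
Month 2: interest €130.63; balance after payment €7,567.09.
Closed form: n = −ln(1 − rB₀/P)/ln(1+r) = −ln(0.58655)/ln(1.01683) ≈ 31.959, so the balance reaches zero during payment 32.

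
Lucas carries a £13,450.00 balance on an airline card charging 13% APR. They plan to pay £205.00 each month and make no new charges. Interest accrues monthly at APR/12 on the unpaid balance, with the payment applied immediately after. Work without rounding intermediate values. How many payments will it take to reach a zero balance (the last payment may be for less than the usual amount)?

Monthly rate r = 13%/12 = 1.08333% = 0.0108333.
Recurrence: B ← B·(1+r) − £205.00.
Month 1: interest £145.71; balance after payment £13,390.71.
Month 2: interest £145.07; balance after payment £13,330.77.
Closed form: n = −ln(1 − rB₀/P)/ln(1+r) = −ln(0.28923)/ln(1.01083) ≈ 115.131, so the balance reaches zero during payment 116.

116 payments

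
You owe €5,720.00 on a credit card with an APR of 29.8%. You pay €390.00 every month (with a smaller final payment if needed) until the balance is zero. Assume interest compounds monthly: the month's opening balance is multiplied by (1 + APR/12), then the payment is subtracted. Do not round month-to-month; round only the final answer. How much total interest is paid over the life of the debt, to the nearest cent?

€1,481.90

Monthly rate r = 29.8%/12 = 2.48333% = 0.0248333.
Payoff takes n = ⌈−ln(1 − rB₀/P)/ln(1+r)⌉ = ⌈18.463⌉ = 19 payments; the last is €181.90.
Total paid = 18·€390.00 + €181.90 = €7,201.90.
Total interest = total paid − principal = €7,201.90 − €5,720.00 = €1,481.90.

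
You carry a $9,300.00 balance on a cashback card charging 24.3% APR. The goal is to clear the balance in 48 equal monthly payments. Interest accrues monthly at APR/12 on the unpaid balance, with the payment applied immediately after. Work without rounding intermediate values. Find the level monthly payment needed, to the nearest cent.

Monthly rate r = 24.3%/12 = 2.025% = 0.02025.
Level-payment amortization: P = B₀·r / (1 − (1+r)^(−n)) = 9300.00·0.02025 / (1 − 1.02025^(−48)).
Denominator 1 − (1+r)^(−48) = 0.617982697.
P = 188.325 / 0.617982697 ≈ 304.74.

$304.74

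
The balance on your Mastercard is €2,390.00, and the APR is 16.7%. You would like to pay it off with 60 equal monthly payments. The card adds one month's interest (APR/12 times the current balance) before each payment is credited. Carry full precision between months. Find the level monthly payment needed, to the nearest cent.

€59.01

Monthly rate r = 16.7%/12 = 1.39167% = 0.0139167.
Level-payment amortization: P = B₀·r / (1 − (1+r)^(−n)) = 2390.00·0.0139167 / (1 − 1.01392^(−60)).
Denominator 1 − (1+r)^(−60) = 0.563620561.
P = 33.2608 / 0.563620561 ≈ 59.01.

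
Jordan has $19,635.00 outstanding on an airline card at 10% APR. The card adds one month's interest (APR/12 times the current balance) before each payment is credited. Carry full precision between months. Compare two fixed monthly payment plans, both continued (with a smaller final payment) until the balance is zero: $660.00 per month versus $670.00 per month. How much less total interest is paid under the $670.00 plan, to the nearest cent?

$53.00

Monthly rate r = 10%/12 = 0.833333% = 0.00833333.
At $660.00/mo: n = ⌈−ln(1 − rB₀/P)/ln(1+r)⌉ = 35 payments (last $219.22); total interest = total paid − $19,635.00 = $3,024.22.
At $670.00/mo: 34 payments (last $496.22); total interest $2,971.22.
Interest saved = $3,024.22 − $2,971.22 = $53.00.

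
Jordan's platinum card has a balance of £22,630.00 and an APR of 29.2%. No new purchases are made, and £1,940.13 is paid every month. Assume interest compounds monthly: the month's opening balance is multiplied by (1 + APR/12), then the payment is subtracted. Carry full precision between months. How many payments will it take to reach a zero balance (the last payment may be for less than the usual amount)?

14 months

Monthly rate r = 29.2%/12 = 2.43333% = 0.0243333.
Recurrence: B ← B·(1+r) − £1,940.13.
Month 1: interest £550.66; balance after payment £21,240.53.
Month 2: interest £516.85; balance after payment £19,817.26.
Closed form: n = −ln(1 − rB₀/P)/ln(1+r) = −ln(0.71617)/ln(1.02433) ≈ 13.885, so the balance reaches zero during payment 14.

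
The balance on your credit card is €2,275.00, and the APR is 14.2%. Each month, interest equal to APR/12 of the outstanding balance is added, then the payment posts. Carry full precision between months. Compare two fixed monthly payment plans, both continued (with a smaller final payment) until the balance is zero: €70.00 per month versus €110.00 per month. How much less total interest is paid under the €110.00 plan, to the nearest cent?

€264.07

Monthly rate r = 14.2%/12 = 1.18333% = 0.0118333.
At €70.00/mo: n = ⌈−ln(1 − rB₀/P)/ln(1+r)⌉ = 42 payments (last €18.75); total interest = total paid − €2,275.00 = €613.75.
At €110.00/mo: 24 payments (last €94.68); total interest €349.68.
Interest saved = €613.75 − €349.68 = €264.07.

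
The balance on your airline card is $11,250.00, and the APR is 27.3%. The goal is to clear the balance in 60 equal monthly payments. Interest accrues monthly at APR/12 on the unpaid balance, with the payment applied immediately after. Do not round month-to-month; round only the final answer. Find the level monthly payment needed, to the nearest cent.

Monthly rate r = 27.3%/12 = 2.275% = 0.02275.
Level-payment amortization: P = B₀·r / (1 − (1+r)^(−n)) = 11250.00·0.02275 / (1 − 1.02275^(−60)).
Denominator 1 − (1+r)^(−60) = 0.740683167.
P = 255.938 / 0.740683167 ≈ 345.54.

$345.54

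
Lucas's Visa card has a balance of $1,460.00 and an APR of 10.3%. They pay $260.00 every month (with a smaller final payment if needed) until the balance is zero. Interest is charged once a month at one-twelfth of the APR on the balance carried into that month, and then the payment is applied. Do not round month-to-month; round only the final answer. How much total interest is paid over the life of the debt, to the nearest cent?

Monthly rate r = 10.3%/12 = 0.858333% = 0.00858333.
Payoff takes n = ⌈−ln(1 − rB₀/P)/ln(1+r)⌉ = ⌈5.780⌉ = 6 payments; the last is $202.96.
Total paid = 5·$260.00 + $202.96 = $1,502.96.
Total interest = total paid − principal = $1,502.96 − $1,460.00 = $42.96.

$42.96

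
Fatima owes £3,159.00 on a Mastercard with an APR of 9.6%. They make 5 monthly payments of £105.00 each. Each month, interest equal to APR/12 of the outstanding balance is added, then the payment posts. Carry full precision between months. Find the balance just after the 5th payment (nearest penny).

Monthly rate r = 9.6%/12 = 0.8% = 0.008.
Each month: B ← B·(1+r) − £105.00.
Month 1: interest £25.27; balance after payment £3,079.27.
Month 2: interest £24.63; balance after payment £2,998.91.
Month 3: interest £23.99; balance after payment £2,917.90.
Month 4: interest £23.34; balance after payment £2,836.24.
Month 5: interest £22.69; balance after payment £2,753.93.

£2,753.93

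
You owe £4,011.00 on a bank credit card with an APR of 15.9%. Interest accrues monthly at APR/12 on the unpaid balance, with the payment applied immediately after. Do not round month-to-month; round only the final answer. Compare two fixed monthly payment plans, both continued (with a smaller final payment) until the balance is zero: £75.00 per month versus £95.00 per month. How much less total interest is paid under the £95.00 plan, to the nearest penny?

£1,110.07

Monthly rate r = 15.9%/12 = 1.325% = 0.01325.
At £75.00/mo: n = ⌈−ln(1 − rB₀/P)/ln(1+r)⌉ = 94 payments (last £51.02); total interest = total paid − £4,011.00 = £3,015.02.
At £95.00/mo: 63 payments (last £25.95); total interest £1,904.95.
Interest saved = £3,015.02 − £1,904.95 = £1,110.07.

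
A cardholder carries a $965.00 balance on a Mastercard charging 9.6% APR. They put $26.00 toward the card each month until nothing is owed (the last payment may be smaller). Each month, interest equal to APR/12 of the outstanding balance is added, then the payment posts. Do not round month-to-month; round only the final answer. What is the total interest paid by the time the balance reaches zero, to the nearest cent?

Monthly rate r = 9.6%/12 = 0.8% = 0.008.
Payoff takes n = ⌈−ln(1 − rB₀/P)/ln(1+r)⌉ = ⌈44.212⌉ = 45 payments; the last is $5.53.
Total paid = 44·$26.00 + $5.53 = $1,149.53.
Total interest = total paid − principal = $1,149.53 − $965.00 = $184.53.

$184.53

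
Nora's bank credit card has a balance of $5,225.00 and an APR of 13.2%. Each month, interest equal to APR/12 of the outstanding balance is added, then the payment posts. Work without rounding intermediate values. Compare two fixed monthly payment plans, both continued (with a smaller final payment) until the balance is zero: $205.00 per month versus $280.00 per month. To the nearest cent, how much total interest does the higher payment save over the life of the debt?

Monthly rate r = 13.2%/12 = 1.1% = 0.011.
At $205.00/mo: n = ⌈−ln(1 − rB₀/P)/ln(1+r)⌉ = 31 payments (last $15.33); total interest = total paid − $5,225.00 = $940.33.
At $280.00/mo: 22 payments (last $0.29); total interest $655.29.
Interest saved = $940.33 − $655.29 = $285.04.

$285.04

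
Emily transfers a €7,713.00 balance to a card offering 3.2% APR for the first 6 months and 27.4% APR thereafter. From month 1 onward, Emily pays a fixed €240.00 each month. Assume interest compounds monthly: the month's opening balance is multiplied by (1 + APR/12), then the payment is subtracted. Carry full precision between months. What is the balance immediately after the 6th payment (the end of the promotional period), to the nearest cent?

€6,387.60

Promo months 1–6 at r₀ = 3.2%/12 = 0.00266667; months 7+ at r₁ = 27.4%/12 = 0.0228333.
After month 6: iterate B ← B·(1+r₀) − €240.00 for 6 months → €6,387.60.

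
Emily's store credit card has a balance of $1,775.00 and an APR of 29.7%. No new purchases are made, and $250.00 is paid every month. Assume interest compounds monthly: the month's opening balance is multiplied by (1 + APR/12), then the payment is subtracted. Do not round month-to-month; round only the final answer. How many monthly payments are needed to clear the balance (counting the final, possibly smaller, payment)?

8 months

Monthly rate r = 29.7%/12 = 2.475% = 0.02475.
Recurrence: B ← B·(1+r) − $250.00.
Month 1: interest $43.93; balance after payment $1,568.93.
Month 2: interest $38.83; balance after payment $1,357.76.
Closed form: n = −ln(1 − rB₀/P)/ln(1+r) = −ln(0.82427)/ln(1.02475) ≈ 7.904, so the balance reaches zero during payment 8.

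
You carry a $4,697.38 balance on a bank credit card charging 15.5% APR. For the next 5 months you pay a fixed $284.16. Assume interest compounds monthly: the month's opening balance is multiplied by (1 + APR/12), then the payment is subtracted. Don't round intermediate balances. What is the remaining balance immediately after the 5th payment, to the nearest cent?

Monthly rate r = 15.5%/12 = 1.29167% = 0.0129167.
Each month: B ← B·(1+r) − $284.16.
Month 1: interest $60.67; balance after payment $4,473.89.
Month 2: interest $57.79; balance after payment $4,247.52.
Month 3: interest $54.86; balance after payment $4,018.23.
Month 4: interest $51.90; balance after payment $3,785.97.
Month 5: interest $48.90; balance after payment $3,550.71.

$3,550.71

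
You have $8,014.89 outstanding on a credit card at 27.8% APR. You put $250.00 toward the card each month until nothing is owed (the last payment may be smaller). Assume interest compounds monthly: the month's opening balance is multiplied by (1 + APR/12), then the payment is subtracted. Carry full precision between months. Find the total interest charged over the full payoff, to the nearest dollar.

$6,805

Monthly rate r = 27.8%/12 = 2.31667% = 0.0231667.
Payoff takes n = ⌈−ln(1 − rB₀/P)/ln(1+r)⌉ = ⌈59.276⌉ = 60 payments; the last is $69.59.
Total paid = 59·$250.00 + $69.59 = $14,819.59.
Total interest = total paid − principal = $14,819.59 − $8,014.89 = $6,804.70.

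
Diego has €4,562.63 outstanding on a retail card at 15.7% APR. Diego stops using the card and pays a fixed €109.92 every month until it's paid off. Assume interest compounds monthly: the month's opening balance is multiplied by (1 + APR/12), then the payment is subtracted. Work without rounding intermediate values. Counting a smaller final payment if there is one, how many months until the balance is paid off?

Monthly rate r = 15.7%/12 = 1.30833% = 0.0130833.
Recurrence: B ← B·(1+r) − €109.92.
Month 1: interest €59.69; balance after payment €4,512.40.
Month 2: interest €59.04; balance after payment €4,461.52.
Closed form: n = −ln(1 − rB₀/P)/ln(1+r) = −ln(0.45693)/ln(1.01308) ≈ 60.255, so the balance reaches zero during payment 61.

61 months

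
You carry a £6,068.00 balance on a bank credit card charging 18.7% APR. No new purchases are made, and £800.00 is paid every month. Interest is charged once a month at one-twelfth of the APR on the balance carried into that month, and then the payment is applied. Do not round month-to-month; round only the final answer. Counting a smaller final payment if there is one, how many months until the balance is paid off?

9 months

Monthly rate r = 18.7%/12 = 1.55833% = 0.0155833.
Recurrence: B ← B·(1+r) − £800.00.
Month 1: interest £94.56; balance after payment £5,362.56.
Month 2: interest £83.57; balance after payment £4,646.13.
Closed form: n = −ln(1 − rB₀/P)/ln(1+r) = −ln(0.8818)/ln(1.01558) ≈ 8.135, so the balance reaches zero during payment 9.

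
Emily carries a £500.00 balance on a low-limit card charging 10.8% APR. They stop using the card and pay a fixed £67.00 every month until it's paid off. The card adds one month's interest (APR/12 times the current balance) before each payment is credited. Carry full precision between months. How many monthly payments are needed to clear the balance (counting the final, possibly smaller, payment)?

8 payments

Monthly rate r = 10.8%/12 = 0.9% = 0.009.
Recurrence: B ← B·(1+r) − £67.00.
Month 1: interest £4.50; balance after payment £437.50.
Month 2: interest £3.94; balance after payment £374.44.
Closed form: n = −ln(1 − rB₀/P)/ln(1+r) = −ln(0.93284)/ln(1.009) ≈ 7.760, so the balance reaches zero during payment 8.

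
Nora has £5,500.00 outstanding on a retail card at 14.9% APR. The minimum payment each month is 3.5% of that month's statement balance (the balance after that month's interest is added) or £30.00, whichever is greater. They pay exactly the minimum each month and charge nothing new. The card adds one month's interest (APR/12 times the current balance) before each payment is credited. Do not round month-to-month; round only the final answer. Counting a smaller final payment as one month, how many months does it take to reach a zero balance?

116 months

Monthly rate r = 14.9%/12 = 1.24167% = 0.0124167.
While 3.5% of the post-interest balance exceeds £30.00, each month B ← (B·(1+r))·(1 − 0.035), i.e. B shrinks by the factor (1+r)·0.965 = 0.97698.
This holds for months 1–81. Entering month 82 the balance is £834.02; 3.5% of the post-interest balance is now below £30.00, so the flat £30.00 minimum applies from here.
From month 82 a fixed £30.00 at rate r clears £834.02 in 35 more payments. Total: 81 + 35 = 116 months.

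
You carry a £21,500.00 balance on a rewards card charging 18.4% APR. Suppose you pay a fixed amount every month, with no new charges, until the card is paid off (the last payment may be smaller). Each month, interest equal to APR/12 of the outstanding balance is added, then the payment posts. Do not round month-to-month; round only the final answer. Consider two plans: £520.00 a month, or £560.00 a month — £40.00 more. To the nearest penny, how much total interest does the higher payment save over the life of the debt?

Monthly rate r = 18.4%/12 = 1.53333% = 0.0153333.
At £520.00/mo: n = ⌈−ln(1 − rB₀/P)/ln(1+r)⌉ = 67 payments (last £25.20); total interest = total paid − £21,500.00 = £12,845.20.
At £560.00/mo: 59 payments (last £215.38); total interest £11,195.38.
Interest saved = £12,845.20 − £11,195.38 = £1,649.82.

£1,649.82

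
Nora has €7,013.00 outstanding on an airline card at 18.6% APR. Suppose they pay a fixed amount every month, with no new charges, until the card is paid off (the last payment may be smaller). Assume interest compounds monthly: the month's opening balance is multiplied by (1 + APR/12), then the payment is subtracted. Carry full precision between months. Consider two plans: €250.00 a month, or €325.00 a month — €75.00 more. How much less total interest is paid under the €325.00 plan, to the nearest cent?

Monthly rate r = 18.6%/12 = 1.55% = 0.0155.
At €250.00/mo: n = ⌈−ln(1 − rB₀/P)/ln(1+r)⌉ = 38 payments (last €24.31); total interest = total paid − €7,013.00 = €2,261.31.
At €325.00/mo: 27 payments (last €153.96); total interest €1,590.96.
Interest saved = €2,261.31 − €1,590.96 = €670.35.

€670.35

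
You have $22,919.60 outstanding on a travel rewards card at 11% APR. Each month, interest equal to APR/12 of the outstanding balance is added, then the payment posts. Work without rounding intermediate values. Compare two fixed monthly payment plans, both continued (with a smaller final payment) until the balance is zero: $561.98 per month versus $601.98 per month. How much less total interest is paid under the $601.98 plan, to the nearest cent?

$514.88

Monthly rate r = 11%/12 = 0.916667% = 0.00916667.
At $561.98/mo: n = ⌈−ln(1 − rB₀/P)/ln(1+r)⌉ = 52 payments (last $172.70); total interest = total paid − $22,919.60 = $5,914.08.
At $601.98/mo: 48 payments (last $25.74); total interest $5,399.20.
Interest saved = $5,914.08 − $5,399.20 = $514.88.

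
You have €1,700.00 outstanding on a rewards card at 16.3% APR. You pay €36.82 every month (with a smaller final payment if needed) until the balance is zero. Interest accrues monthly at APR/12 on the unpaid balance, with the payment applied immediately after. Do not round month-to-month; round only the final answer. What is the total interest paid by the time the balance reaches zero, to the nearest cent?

Monthly rate r = 16.3%/12 = 1.35833% = 0.0135833.
Payoff takes n = ⌈−ln(1 − rB₀/P)/ln(1+r)⌉ = ⌈73.124⌉ = 74 payments; the last is €4.58.
Total paid = 73·€36.82 + €4.58 = €2,692.44.
Total interest = total paid − principal = €2,692.44 − €1,700.00 = €992.44.

€992.44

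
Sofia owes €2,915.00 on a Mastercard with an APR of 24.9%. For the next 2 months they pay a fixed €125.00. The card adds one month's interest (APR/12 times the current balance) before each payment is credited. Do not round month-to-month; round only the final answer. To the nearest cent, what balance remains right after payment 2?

Monthly rate r = 24.9%/12 = 2.075% = 0.02075.
Each month: B ← B·(1+r) − €125.00.
Month 1: interest €60.49; balance after payment €2,850.49.
Month 2: interest €59.15; balance after payment €2,784.63.

€2,784.63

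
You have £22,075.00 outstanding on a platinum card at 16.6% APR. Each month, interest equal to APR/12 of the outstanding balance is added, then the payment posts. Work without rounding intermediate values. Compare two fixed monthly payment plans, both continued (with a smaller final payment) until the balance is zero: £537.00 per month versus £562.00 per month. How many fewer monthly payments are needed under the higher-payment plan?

Monthly rate r = 16.6%/12 = 1.38333% = 0.0138333.
At £537.00/mo: n = ⌈−ln(1 − rB₀/P)/ln(1+r)⌉ = 62 payments (last £110.45); total interest = total paid − £22,075.00 = £10,792.45.
At £562.00/mo: 58 payments (last £31.86); total interest £9,990.86.
Payments saved = 62 − 58 = 4.

4 fewer payments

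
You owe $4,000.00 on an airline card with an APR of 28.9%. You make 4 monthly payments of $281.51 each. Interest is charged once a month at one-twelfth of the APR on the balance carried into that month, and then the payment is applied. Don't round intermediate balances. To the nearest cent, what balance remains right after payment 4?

Monthly rate r = 28.9%/12 = 2.40833% = 0.0240833.
Each month: B ← B·(1+r) − $281.51.
Month 1: interest $96.33; balance after payment $3,814.82.
Month 2: interest $91.87; balance after payment $3,625.19.
Month 3: interest $87.31; balance after payment $3,430.98.
Month 4: interest $82.63; balance after payment $3,232.10.

$3,232.10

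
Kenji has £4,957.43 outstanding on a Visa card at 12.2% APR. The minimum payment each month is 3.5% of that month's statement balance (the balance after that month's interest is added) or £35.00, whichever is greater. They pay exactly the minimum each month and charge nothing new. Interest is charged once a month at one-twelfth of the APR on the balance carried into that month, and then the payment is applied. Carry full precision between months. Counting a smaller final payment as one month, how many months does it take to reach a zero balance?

Monthly rate r = 12.2%/12 = 1.01667% = 0.0101667.
While 3.5% of the post-interest balance exceeds £35.00, each month B ← (B·(1+r))·(1 − 0.035), i.e. B shrinks by the factor (1+r)·0.965 = 0.97481.
This holds for months 1–64. Entering month 65 the balance is £968.63; 3.5% of the post-interest balance is now below £35.00, so the flat £35.00 minimum applies from here.
From month 65 a fixed £35.00 at rate r clears £968.63 in 33 more payments. Total: 64 + 33 = 97 months.

97 months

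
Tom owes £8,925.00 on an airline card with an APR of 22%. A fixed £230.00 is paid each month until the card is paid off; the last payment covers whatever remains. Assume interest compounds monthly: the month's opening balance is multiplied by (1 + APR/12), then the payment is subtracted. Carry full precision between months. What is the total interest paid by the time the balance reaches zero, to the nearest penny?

£6,808.96

Monthly rate r = 22%/12 = 1.83333% = 0.0183333.
Payoff takes n = ⌈−ln(1 − rB₀/P)/ln(1+r)⌉ = ⌈68.406⌉ = 69 payments; the last is £93.96.
Total paid = 68·£230.00 + £93.96 = £15,733.96.
Total interest = total paid − principal = £15,733.96 − £8,925.00 = £6,808.96.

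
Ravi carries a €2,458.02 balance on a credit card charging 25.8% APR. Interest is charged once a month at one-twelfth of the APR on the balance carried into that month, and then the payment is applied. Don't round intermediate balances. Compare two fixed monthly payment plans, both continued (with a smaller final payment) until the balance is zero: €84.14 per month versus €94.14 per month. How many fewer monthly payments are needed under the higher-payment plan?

8 fewer payments

Monthly rate r = 25.8%/12 = 2.15% = 0.0215.
At €84.14/mo: n = ⌈−ln(1 − rB₀/P)/ln(1+r)⌉ = 47 payments (last €42.08); total interest = total paid − €2,458.02 = €1,454.50.
At €94.14/mo: 39 payments (last €69.93); total interest €1,189.23.
Payments saved = 47 − 39 = 8.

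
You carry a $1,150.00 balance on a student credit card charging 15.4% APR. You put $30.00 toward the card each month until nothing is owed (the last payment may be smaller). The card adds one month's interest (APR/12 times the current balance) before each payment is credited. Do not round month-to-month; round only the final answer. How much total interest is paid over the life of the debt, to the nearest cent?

Monthly rate r = 15.4%/12 = 1.28333% = 0.0128333.
Payoff takes n = ⌈−ln(1 − rB₀/P)/ln(1+r)⌉ = ⌈53.104⌉ = 54 payments; the last is $3.14.
Total paid = 53·$30.00 + $3.14 = $1,593.14.
Total interest = total paid − principal = $1,593.14 − $1,150.00 = $443.14.

$443.14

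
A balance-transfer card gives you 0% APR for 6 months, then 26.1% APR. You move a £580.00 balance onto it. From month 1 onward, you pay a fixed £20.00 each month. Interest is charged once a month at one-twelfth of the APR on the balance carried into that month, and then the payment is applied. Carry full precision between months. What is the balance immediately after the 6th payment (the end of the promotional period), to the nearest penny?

£460.00

Promo months 1–6 at r₀ = 0%/12 = 0; months 7+ at r₁ = 26.1%/12 = 0.02175.
After month 6 (no interest yet): B = £580.00 − 6·£20.00 = £460.00.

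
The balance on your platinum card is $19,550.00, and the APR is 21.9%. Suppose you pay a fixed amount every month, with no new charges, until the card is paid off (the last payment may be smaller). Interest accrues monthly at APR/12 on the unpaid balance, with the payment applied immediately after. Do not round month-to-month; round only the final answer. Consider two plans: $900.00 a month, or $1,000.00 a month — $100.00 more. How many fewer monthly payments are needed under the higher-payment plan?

3 fewer payments

Monthly rate r = 21.9%/12 = 1.825% = 0.01825.
At $900.00/mo: n = ⌈−ln(1 − rB₀/P)/ln(1+r)⌉ = 28 payments (last $826.03); total interest = total paid − $19,550.00 = $5,576.03.
At $1,000.00/mo: 25 payments (last $401.88); total interest $4,851.88.
Payments saved = 28 − 25 = 3.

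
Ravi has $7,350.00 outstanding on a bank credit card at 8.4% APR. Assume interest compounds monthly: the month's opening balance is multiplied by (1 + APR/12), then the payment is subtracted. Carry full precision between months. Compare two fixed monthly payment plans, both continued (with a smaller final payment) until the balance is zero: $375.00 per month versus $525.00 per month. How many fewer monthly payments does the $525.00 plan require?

Monthly rate r = 8.4%/12 = 0.7% = 0.007.
At $375.00/mo: n = ⌈−ln(1 − rB₀/P)/ln(1+r)⌉ = 22 payments (last $58.47); total interest = total paid − $7,350.00 = $583.47.
At $525.00/mo: 15 payments (last $412.91); total interest $412.91.
Payments saved = 22 − 15 = 7.

7 fewer payments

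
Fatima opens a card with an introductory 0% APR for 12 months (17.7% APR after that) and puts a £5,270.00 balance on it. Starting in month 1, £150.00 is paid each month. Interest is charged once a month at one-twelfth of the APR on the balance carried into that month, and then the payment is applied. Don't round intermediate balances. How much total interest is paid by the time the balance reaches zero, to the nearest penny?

Promo months 1–12 at r₀ = 0%/12 = 0; months 13+ at r₁ = 17.7%/12 = 0.01475.
After month 12 (no interest yet): B = £5,270.00 − 12·£150.00 = £3,470.00.
Then at r₁ with £150.00/mo: n₂ = −ln(1 − r₁·B/P)/ln(1+r₁) ≈ 28.50 → 29 more payments.
Total paid = 40·£150.00 + £75.85 = £6,075.85; interest = £6,075.85 − £5,270.00 = £805.85.

£805.85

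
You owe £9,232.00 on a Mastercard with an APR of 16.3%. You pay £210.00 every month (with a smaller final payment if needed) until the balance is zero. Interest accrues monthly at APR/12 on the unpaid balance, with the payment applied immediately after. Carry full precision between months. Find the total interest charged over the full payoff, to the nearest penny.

£4,919.76

Monthly rate r = 16.3%/12 = 1.35833% = 0.0135833.
Payoff takes n = ⌈−ln(1 − rB₀/P)/ln(1+r)⌉ = ⌈67.388⌉ = 68 payments; the last is £81.76.
Total paid = 67·£210.00 + £81.76 = £14,151.76.
Total interest = total paid − principal = £14,151.76 − £9,232.00 = £4,919.76.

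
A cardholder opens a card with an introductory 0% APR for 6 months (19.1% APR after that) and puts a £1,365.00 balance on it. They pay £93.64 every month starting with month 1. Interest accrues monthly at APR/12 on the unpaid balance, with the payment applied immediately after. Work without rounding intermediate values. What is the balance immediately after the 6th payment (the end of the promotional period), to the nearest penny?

Promo months 1–6 at r₀ = 0%/12 = 0; months 7+ at r₁ = 19.1%/12 = 0.0159167.
After month 6 (no interest yet): B = £1,365.00 − 6·£93.64 = £803.16.

£803.16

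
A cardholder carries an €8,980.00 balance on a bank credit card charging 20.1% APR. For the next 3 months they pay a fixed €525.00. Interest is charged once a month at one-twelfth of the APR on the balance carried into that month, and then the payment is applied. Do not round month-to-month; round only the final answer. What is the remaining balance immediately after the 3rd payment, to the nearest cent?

Monthly rate r = 20.1%/12 = 1.675% = 0.01675.
Each month: B ← B·(1+r) − €525.00.
Month 1: interest €150.42; balance after payment €8,605.42.
Month 2: interest €144.14; balance after payment €8,224.56.
Month 3: interest €137.76; balance after payment €7,837.32.

€7,837.32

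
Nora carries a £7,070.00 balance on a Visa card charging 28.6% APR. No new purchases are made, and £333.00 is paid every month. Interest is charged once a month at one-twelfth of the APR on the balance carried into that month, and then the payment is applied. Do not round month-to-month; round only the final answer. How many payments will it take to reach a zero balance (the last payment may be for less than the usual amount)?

30 months

Monthly rate r = 28.6%/12 = 2.38333% = 0.0238333.
Recurrence: B ← B·(1+r) − £333.00.
Month 1: interest £168.50; balance after payment £6,905.50.
Month 2: interest £164.58; balance after payment £6,737.08.
Closed form: n = −ln(1 − rB₀/P)/ln(1+r) = −ln(0.49399)/ln(1.02383) ≈ 29.942, so the balance reaches zero during payment 30.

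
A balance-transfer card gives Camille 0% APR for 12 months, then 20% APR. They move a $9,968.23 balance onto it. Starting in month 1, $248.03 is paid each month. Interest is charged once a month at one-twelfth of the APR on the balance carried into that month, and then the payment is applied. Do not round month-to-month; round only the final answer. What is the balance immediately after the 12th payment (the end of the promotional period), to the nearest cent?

$6,991.87

Promo months 1–12 at r₀ = 0%/12 = 0; months 13+ at r₁ = 20%/12 = 0.0166667.
After month 12 (no interest yet): B = $9,968.23 − 12·$248.03 = $6,991.87.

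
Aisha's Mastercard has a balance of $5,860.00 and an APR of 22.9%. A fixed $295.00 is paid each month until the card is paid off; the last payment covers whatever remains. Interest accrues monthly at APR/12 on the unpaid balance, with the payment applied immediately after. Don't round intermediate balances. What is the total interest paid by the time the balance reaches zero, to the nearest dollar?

Monthly rate r = 22.9%/12 = 1.90833% = 0.0190833.
Payoff takes n = ⌈−ln(1 − rB₀/P)/ln(1+r)⌉ = ⌈25.210⌉ = 26 payments; the last is $62.31.
Total paid = 25·$295.00 + $62.31 = $7,437.31.
Total interest = total paid − principal = $7,437.31 − $5,860.00 = $1,577.31.

$1,577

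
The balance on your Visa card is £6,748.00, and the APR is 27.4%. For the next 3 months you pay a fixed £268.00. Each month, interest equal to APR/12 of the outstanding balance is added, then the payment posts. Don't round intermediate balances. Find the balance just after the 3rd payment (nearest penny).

£6,398.38

Monthly rate r = 27.4%/12 = 2.28333% = 0.0228333.
Each month: B ← B·(1+r) − £268.00.
Month 1: interest £154.08; balance after payment £6,634.08.
Month 2: interest £151.48; balance after payment £6,517.56.
Month 3: interest £148.82; balance after payment £6,398.38.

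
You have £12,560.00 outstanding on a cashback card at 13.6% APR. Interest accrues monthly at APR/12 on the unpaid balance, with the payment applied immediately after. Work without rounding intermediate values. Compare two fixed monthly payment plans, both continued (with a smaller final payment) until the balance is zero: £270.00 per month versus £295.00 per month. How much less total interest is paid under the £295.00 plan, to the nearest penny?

£701.88

Monthly rate r = 13.6%/12 = 1.13333% = 0.0113333.
At £270.00/mo: n = ⌈−ln(1 − rB₀/P)/ln(1+r)⌉ = 67 payments (last £127.61); total interest = total paid − £12,560.00 = £5,387.61.
At £295.00/mo: 59 payments (last £135.73); total interest £4,685.73.
Interest saved = £5,387.61 − £4,685.73 = £701.88.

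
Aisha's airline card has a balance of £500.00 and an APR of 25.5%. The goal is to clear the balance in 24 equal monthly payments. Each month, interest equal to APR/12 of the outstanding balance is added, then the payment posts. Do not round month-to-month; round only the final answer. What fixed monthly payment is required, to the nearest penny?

£26.81

Monthly rate r = 25.5%/12 = 2.125% = 0.02125.
Level-payment amortization: P = B₀·r / (1 − (1+r)^(−n)) = 500.00·0.02125 / (1 − 1.02125^(−24)).
Denominator 1 − (1+r)^(−24) = 0.396287274.
P = 10.625 / 0.396287274 ≈ 26.81.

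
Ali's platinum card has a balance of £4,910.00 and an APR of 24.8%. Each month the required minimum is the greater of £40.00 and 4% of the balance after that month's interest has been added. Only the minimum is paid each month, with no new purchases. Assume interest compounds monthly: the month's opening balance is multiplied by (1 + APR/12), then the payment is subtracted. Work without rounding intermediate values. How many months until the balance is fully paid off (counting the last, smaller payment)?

Monthly rate r = 24.8%/12 = 2.06667% = 0.0206667.
While 4% of the post-interest balance exceeds £40.00, each month B ← (B·(1+r))·(1 − 0.04), i.e. B shrinks by the factor (1+r)·0.96 = 0.97984.
This holds for months 1–80. Entering month 81 the balance is £962.71; 4% of the post-interest balance is now below £40.00, so the flat £40.00 minimum applies from here.
From month 81 a fixed £40.00 at rate r clears £962.71 in 34 more payments. Total: 80 + 34 = 114 months.

114 months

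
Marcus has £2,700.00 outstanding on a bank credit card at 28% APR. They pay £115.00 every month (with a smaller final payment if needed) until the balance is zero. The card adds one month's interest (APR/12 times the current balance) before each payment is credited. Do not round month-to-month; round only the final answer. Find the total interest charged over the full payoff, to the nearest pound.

£1,258

Monthly rate r = 28%/12 = 2.33333% = 0.0233333.
Payoff takes n = ⌈−ln(1 − rB₀/P)/ln(1+r)⌉ = ⌈34.411⌉ = 35 payments; the last is £47.53.
Total paid = 34·£115.00 + £47.53 = £3,957.53.
Total interest = total paid − principal = £3,957.53 − £2,700.00 = £1,257.53.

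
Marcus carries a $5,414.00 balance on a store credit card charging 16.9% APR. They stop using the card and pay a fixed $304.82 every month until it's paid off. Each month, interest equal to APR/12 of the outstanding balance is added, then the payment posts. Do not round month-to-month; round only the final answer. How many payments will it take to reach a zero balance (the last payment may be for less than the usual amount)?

Monthly rate r = 16.9%/12 = 1.40833% = 0.0140833.
Recurrence: B ← B·(1+r) − $304.82.
Month 1: interest $76.25; balance after payment $5,185.43.
Month 2: interest $73.03; balance after payment $4,953.64.
Closed form: n = −ln(1 − rB₀/P)/ln(1+r) = −ln(0.74986)/ln(1.01408) ≈ 20.584, so the balance reaches zero during payment 21.

21 months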